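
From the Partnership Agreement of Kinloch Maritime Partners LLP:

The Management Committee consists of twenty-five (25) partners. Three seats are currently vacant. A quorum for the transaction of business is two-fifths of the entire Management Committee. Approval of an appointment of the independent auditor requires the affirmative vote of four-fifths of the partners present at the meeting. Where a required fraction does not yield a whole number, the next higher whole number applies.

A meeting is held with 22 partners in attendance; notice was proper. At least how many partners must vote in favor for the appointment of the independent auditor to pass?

The appointment of the independent auditor requires four-fifths of the partners present (22).
4/5 of 22 = 17.60, rounded up to 18.

18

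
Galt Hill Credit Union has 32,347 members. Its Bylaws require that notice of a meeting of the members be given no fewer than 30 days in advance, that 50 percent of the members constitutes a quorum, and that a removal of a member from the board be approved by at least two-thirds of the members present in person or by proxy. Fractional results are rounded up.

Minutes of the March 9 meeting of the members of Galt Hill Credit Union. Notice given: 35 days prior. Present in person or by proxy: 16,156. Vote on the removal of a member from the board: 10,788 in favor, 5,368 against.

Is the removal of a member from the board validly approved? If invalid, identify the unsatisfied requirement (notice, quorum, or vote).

Invalid — quorum requirement not satisfied.

Notice: 35 days given; 30 required. Satisfied.
Quorum: 50% of 32,347 = 16,173.50, rounded up to 16,174; 16,156 present. Not satisfied.
Vote: requires two-thirds of those present (16,156); 2/3 of 16156 = 10770.67, rounded up to 10771, so 10,771 needed; 10,788 in favor. Satisfied.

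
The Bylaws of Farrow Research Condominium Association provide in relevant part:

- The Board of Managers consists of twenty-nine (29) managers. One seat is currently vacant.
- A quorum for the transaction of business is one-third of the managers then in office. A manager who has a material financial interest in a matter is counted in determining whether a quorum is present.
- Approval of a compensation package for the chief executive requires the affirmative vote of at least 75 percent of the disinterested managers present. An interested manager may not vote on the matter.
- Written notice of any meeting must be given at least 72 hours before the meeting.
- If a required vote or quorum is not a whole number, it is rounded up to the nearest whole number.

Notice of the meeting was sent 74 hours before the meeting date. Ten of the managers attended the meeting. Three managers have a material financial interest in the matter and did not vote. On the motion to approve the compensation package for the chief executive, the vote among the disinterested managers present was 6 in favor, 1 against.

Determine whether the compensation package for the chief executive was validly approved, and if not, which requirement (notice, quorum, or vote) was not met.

Notice: 74 hours given; 72 required (74 ≥ 72). Satisfied.
Quorum: 10 present (interested managers count toward quorum); quorum is 10. Satisfied.
Vote: the compensation package for the chief executive requires three-fourths of the disinterested managers present (10 − 3 = 7). 3/4 of 7 = 5.25, rounded up to 6, so 6 affirmative votes are needed; 6 voted in favor. Satisfied.

Valid — all requirements satisfied.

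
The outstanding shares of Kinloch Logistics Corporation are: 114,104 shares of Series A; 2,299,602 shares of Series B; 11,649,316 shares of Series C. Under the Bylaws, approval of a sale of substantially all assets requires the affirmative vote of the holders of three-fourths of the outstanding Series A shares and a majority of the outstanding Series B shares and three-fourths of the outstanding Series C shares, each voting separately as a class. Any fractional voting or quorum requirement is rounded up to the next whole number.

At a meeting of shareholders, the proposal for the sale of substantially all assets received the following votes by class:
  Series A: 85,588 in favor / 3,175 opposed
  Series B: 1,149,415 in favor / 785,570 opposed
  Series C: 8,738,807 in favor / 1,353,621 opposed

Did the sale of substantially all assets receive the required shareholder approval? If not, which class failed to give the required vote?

Not approved — the Series B shares did not give the required vote.

Series A: 3/4 of 114104 = 85578; 85,578 required, 85,588 in favor — approved.
Series B: a majority of 2299602 is 1149802; 1,149,802 required, 1,149,415 in favor — not approved.
Series C: 3/4 of 11649316 = 8736987; 8,736,987 required, 8,738,807 in favor — approved.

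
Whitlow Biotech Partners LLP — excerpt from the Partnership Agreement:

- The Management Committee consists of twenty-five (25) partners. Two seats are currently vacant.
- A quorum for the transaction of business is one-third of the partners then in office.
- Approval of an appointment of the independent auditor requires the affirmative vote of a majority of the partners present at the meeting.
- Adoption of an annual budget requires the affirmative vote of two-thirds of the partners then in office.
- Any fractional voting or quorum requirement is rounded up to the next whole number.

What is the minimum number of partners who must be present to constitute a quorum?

1/3 of 23 = 7.67, rounded up to 8.

8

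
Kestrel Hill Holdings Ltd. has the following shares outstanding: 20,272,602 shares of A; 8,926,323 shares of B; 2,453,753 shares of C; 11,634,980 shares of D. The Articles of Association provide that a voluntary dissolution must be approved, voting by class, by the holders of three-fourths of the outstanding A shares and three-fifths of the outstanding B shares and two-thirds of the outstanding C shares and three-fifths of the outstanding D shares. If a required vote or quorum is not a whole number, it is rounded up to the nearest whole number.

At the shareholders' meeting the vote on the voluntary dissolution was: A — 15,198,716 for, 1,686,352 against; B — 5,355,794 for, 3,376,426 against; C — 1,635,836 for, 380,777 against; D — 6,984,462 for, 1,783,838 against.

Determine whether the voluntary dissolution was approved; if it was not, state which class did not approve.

Not approved — the A shares did not give the required vote.

A: 3/4 of 20272602 = 15204451.50, rounded up to 15204452; 15,204,452 required, 15,198,716 in favor — not approved.
B: 3/5 of 8926323 = 5355793.80, rounded up to 5355794; 5,355,794 required, 5,355,794 in favor — approved.
C: 2/3 of 2453753 = 1635835.33, rounded up to 1635836; 1,635,836 required, 1,635,836 in favor — approved.
D: 3/5 of 11634980 = 6980988; 6,980,988 required, 6,984,462 in favor — approved.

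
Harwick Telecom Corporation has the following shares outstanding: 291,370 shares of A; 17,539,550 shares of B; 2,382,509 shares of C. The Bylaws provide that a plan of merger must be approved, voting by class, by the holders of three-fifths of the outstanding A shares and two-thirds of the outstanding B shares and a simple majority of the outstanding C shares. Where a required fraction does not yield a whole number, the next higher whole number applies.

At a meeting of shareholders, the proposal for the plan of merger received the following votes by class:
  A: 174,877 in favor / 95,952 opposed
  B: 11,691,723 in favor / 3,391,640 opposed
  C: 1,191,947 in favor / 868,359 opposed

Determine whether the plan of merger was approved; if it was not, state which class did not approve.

A: 3/5 of 291370 = 174822; 174,822 required, 174,877 in favor — approved.
B: 2/3 of 17539550 = 11693033.33, rounded up to 11693034; 11,693,034 required, 11,691,723 in favor — not approved.
C: a majority of 2382509 is 1191255; 1,191,255 required, 1,191,947 in favor — approved.

Not approved — the B shares did not give the required vote.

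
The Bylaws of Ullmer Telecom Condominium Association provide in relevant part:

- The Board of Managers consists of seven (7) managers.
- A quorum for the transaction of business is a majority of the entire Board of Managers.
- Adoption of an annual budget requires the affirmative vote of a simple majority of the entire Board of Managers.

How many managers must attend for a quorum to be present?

4

A majority of 7 is 4.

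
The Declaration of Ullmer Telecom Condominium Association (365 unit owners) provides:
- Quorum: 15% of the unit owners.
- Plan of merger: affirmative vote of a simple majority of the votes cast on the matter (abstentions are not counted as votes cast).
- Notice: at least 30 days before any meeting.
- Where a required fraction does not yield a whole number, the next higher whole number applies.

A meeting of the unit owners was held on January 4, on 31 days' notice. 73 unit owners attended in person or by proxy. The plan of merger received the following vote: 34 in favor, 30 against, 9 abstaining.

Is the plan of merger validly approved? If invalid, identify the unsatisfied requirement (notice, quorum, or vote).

Notice: 31 days given; 30 required. Satisfied.
Quorum: 15% of 365 = 54.75, rounded up to 55; 73 present. Satisfied.
Vote: requires a majority of the votes cast (73 − 9 abstaining = 64); a majority of 64 is 33, so 33 needed; 34 in favor. Satisfied.

Valid — all requirements satisfied.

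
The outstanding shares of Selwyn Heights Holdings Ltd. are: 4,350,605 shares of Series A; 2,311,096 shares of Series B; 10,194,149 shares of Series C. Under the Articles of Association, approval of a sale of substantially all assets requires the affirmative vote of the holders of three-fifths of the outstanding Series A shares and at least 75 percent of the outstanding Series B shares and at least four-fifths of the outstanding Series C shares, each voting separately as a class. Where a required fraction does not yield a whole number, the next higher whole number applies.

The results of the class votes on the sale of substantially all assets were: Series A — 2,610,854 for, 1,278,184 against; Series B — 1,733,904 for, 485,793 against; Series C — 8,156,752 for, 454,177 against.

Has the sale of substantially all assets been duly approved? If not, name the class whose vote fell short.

Series A: 3/5 of 4350605 = 2610363; 2,610,363 required, 2,610,854 in favor — approved.
Series B: 3/4 of 2311096 = 1733322; 1,733,322 required, 1,733,904 in favor — approved.
Series C: 4/5 of 10194149 = 8155319.20, rounded up to 8155320; 8,155,320 required, 8,156,752 in favor — approved.

Approved — every class gave the required vote.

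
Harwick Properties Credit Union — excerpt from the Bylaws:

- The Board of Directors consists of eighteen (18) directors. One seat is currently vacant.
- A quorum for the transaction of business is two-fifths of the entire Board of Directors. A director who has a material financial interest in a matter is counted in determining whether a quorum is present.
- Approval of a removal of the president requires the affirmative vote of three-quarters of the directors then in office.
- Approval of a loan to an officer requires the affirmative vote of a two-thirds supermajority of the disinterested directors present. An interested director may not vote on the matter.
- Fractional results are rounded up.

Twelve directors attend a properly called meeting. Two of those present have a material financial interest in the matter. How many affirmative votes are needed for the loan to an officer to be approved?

7

The loan to an officer requires two-thirds of the disinterested directors present (12 − 2 = 10).
2/3 of 10 = 6.67, rounded up to 7.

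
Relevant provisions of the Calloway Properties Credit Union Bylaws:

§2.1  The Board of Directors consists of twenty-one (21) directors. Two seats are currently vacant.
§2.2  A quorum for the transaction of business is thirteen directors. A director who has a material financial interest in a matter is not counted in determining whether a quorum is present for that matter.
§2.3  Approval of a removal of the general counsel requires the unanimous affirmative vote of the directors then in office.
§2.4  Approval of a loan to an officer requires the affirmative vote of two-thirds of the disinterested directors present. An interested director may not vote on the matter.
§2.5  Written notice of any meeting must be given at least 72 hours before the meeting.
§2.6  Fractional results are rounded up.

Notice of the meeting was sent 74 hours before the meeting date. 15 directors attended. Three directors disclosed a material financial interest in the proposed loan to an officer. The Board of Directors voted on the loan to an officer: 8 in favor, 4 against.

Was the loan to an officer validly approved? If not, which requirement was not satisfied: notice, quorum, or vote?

Invalid — quorum requirement not satisfied.

Notice: 74 hours given; 72 required (74 ≥ 72). Satisfied.
Quorum: 15 present, but the 3 interested directors do not count, leaving 12. Quorum is 13. Not satisfied.
Vote: the loan to an officer requires two-thirds of the disinterested directors present (15 − 3 = 12). 2/3 of 12 = 8, so 8 affirmative votes are needed; 8 voted in favor. Satisfied. (Moot — without a quorum no business can be validly transacted.)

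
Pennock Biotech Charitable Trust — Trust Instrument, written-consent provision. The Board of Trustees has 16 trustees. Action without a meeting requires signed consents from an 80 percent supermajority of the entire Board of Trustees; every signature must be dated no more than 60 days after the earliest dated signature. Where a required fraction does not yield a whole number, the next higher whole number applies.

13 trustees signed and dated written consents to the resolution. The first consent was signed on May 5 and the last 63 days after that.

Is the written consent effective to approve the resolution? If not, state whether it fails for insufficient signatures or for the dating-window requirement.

Signatures required: an 80 percent supermajority of 16 — 4/5 of 16 = 12.80, rounded up to 13, so 13 needed; 13 signed. Sufficient.
Dating window: the latest signature is 63 days after the earliest; the limit is 60 days. Outside the window.

Not effective — dating-window requirement not satisfied.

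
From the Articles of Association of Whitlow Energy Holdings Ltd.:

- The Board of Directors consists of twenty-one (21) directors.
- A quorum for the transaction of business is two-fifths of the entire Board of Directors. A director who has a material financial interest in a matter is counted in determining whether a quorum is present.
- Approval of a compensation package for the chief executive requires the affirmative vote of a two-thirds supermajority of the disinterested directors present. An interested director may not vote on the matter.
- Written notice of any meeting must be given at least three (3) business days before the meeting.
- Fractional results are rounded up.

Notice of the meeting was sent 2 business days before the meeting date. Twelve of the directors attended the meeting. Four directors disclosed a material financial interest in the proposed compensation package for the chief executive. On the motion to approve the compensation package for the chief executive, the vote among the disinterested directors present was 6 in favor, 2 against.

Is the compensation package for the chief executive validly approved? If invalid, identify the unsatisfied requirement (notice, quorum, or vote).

Invalid — notice requirement not satisfied.

Notice: 2 business days given; 3 required (2 < 3). Not satisfied.
Quorum: 12 present (interested directors count toward quorum); quorum is 9. Satisfied.
Vote: the compensation package for the chief executive requires two-thirds of the disinterested directors present (12 − 4 = 8). 2/3 of 8 = 5.33, rounded up to 6, so 6 affirmative votes are needed; 6 voted in favor. Satisfied.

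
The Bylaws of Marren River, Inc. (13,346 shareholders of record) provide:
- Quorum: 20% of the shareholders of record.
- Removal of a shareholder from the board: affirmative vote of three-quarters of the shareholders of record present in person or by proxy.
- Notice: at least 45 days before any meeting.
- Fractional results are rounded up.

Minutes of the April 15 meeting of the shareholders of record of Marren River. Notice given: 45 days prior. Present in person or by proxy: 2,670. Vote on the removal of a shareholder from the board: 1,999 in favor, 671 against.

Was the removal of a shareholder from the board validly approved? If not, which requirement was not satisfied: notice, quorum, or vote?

Notice: 45 days given; 45 required. Satisfied.
Quorum: 20% of 13,346 = 2,669.20, rounded up to 2,670; 2,670 present. Satisfied.
Vote: requires three-fourths of those present (2,670); 3/4 of 2670 = 2002.50, rounded up to 2003, so 2,003 needed; 1,999 in favor. Not satisfied.

Invalid — vote requirement not satisfied.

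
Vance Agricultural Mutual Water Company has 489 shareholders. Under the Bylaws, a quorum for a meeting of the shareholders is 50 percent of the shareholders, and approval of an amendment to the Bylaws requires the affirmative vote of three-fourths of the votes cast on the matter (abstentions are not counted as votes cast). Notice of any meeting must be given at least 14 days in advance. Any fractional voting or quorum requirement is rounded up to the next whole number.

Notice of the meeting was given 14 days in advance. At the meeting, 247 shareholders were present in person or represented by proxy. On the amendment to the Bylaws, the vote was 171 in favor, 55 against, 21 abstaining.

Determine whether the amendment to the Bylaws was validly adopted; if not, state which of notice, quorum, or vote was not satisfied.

Valid — all requirements satisfied.

Notice: 14 days given; 14 required. Satisfied.
Quorum: 50% of 489 = 244.50, rounded up to 245; 247 present. Satisfied.
Vote: requires three-fourths of the votes cast (247 − 21 abstaining = 226); 3/4 of 226 = 169.50, rounded up to 170, so 170 needed; 171 in favor. Satisfied.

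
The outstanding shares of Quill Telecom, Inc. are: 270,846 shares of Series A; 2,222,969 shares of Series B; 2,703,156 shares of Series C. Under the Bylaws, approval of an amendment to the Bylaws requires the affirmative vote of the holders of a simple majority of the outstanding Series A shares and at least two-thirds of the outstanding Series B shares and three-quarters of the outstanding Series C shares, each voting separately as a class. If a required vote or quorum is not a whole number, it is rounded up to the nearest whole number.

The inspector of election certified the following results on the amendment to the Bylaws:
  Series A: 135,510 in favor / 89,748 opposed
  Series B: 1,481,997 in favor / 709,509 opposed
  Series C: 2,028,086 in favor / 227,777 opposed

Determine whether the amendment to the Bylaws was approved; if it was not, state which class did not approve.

Series A: a majority of 270846 is 135424; 135,424 required, 135,510 in favor — approved.
Series B: 2/3 of 2222969 = 1481979.33, rounded up to 1481980; 1,481,980 required, 1,481,997 in favor — approved.
Series C: 3/4 of 2703156 = 2027367; 2,027,367 required, 2,028,086 in favor — approved.

Approved — every class gave the required vote.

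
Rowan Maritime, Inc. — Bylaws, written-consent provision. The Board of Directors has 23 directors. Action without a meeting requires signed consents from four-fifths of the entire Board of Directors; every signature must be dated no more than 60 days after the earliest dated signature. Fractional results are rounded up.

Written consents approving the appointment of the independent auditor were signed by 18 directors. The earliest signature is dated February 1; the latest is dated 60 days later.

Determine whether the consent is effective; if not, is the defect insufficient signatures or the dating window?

Not effective — insufficient signatures.

Signatures required: four-fifths of 23 — 4/5 of 23 = 18.40, rounded up to 19, so 19 needed; 18 signed. Insufficient.
Dating window: the latest signature is 60 days after the earliest; the limit is 60 days. Within the window.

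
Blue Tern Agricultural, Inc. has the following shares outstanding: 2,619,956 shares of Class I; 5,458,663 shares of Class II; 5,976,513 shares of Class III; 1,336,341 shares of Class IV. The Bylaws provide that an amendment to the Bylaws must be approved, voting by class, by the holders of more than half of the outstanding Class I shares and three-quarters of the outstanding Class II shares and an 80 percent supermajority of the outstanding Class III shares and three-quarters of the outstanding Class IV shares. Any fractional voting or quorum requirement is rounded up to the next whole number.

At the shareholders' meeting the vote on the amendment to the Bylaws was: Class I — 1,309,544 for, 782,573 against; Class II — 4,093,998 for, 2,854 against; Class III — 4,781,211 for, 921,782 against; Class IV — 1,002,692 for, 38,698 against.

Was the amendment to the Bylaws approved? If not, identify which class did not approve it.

Class I: a majority of 2619956 is 1309979; 1,309,979 required, 1,309,544 in favor — not approved.
Class II: 3/4 of 5458663 = 4093997.25, rounded up to 4093998; 4,093,998 required, 4,093,998 in favor — approved.
Class III: 4/5 of 5976513 = 4781210.40, rounded up to 4781211; 4,781,211 required, 4,781,211 in favor — approved.
Class IV: 3/4 of 1336341 = 1002255.75, rounded up to 1002256; 1,002,256 required, 1,002,692 in favor — approved.

Not approved — the Class I shares did not give the required vote.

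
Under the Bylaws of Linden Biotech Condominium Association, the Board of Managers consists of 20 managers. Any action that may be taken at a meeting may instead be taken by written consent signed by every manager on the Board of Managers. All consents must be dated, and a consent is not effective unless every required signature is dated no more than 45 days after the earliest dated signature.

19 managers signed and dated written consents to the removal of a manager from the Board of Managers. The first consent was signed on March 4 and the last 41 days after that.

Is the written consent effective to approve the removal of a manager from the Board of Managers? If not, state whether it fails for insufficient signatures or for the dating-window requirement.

Not effective — insufficient signatures.

Signatures required: all of 20 — unanimous means all 20, so 20 needed; 19 signed. Insufficient.
Dating window: the latest signature is 41 days after the earliest; the limit is 45 days. Within the window.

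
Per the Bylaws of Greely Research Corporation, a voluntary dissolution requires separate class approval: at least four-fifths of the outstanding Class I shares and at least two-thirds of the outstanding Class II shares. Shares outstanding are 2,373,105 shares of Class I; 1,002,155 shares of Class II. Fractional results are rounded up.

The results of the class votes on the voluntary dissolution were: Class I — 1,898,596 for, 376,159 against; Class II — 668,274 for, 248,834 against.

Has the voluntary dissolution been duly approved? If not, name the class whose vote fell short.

Class I: 4/5 of 2373105 = 1898484; 1,898,484 required, 1,898,596 in favor — approved.
Class II: 2/3 of 1002155 = 668103.33, rounded up to 668104; 668,104 required, 668,274 in favor — approved.

Approved — every class gave the required vote.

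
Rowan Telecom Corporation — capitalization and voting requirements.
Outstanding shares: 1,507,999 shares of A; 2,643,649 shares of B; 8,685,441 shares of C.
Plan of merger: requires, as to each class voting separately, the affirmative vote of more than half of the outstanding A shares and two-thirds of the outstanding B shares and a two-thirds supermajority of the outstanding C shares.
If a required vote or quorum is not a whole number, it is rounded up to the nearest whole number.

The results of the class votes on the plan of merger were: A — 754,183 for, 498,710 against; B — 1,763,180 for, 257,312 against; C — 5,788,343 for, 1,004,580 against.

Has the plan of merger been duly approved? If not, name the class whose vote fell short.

A: a majority of 1507999 is 754000; 754,000 required, 754,183 in favor — approved.
B: 2/3 of 2643649 = 1762432.67, rounded up to 1762433; 1,762,433 required, 1,763,180 in favor — approved.
C: 2/3 of 8685441 = 5790294; 5,790,294 required, 5,788,343 in favor — not approved.

Not approved — the C shares did not give the required vote.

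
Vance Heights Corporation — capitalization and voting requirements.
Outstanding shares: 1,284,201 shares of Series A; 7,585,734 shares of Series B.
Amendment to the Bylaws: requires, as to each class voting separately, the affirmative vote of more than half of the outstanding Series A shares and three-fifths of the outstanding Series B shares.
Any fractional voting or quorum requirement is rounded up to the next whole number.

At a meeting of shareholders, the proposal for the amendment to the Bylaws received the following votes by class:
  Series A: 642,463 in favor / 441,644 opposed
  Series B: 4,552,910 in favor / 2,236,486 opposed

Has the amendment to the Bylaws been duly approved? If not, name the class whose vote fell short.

Approved — every class gave the required vote.

Series A: a majority of 1284201 is 642101; 642,101 required, 642,463 in favor — approved.
Series B: 3/5 of 7585734 = 4551440.40, rounded up to 4551441; 4,551,441 required, 4,552,910 in favor — approved.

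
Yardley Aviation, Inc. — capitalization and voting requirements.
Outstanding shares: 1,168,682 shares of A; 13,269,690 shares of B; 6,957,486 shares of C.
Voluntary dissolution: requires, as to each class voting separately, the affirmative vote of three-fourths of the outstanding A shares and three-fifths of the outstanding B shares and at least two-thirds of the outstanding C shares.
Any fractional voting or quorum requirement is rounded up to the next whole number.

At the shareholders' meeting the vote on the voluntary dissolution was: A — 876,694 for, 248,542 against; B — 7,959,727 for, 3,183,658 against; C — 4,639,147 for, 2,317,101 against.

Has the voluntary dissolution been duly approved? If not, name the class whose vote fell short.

Not approved — the B shares did not give the required vote.

A: 3/4 of 1168682 = 876511.50, rounded up to 876512; 876,512 required, 876,694 in favor — approved.
B: 3/5 of 13269690 = 7961814; 7,961,814 required, 7,959,727 in favor — not approved.
C: 2/3 of 6957486 = 4638324; 4,638,324 required, 4,639,147 in favor — approved.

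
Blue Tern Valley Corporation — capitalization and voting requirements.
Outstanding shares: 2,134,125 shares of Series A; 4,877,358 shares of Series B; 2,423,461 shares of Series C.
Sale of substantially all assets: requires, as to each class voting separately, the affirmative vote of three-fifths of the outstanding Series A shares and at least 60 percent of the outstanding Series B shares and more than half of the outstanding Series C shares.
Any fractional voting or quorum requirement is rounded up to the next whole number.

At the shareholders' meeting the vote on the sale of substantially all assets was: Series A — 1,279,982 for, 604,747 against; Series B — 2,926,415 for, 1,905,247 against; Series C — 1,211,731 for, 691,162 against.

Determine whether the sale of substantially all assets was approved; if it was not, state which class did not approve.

Series A: 3/5 of 2134125 = 1280475; 1,280,475 required, 1,279,982 in favor — not approved.
Series B: 3/5 of 4877358 = 2926414.80, rounded up to 2926415; 2,926,415 required, 2,926,415 in favor — approved.
Series C: a majority of 2423461 is 1211731; 1,211,731 required, 1,211,731 in favor — approved.

Not approved — the Series A shares did not give the required vote.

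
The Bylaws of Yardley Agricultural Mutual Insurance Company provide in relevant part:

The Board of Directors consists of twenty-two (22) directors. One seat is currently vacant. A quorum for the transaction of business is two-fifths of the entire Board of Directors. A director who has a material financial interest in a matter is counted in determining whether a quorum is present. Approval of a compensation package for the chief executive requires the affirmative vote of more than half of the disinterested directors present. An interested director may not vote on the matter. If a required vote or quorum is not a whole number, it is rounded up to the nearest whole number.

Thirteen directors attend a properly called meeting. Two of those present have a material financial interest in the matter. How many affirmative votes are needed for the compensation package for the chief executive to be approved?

The compensation package for the chief executive requires a majority of the disinterested directors present (13 − 2 = 11).
A majority of 11 is 6.

6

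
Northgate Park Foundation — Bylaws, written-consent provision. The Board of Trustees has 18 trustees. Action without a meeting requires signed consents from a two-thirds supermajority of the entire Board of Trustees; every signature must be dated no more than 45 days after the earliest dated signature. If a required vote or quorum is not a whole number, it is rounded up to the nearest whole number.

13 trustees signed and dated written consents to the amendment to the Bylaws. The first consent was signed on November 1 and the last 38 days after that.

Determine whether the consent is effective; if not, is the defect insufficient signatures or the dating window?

Signatures required: a two-thirds supermajority of 18 — 2/3 of 18 = 12, so 12 needed; 13 signed. Sufficient.
Dating window: the latest signature is 38 days after the earliest; the limit is 45 days. Within the window.

Effective — both the signature and dating-window requirements are satisfied.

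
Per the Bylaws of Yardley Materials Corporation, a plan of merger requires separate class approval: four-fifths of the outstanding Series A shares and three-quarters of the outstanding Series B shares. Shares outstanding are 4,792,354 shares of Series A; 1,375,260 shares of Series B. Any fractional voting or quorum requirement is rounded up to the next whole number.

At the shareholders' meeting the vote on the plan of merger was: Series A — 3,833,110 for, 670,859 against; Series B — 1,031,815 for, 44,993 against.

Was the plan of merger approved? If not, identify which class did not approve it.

Not approved — the Series A shares did not give the required vote.

Series A: 4/5 of 4792354 = 3833883.20, rounded up to 3833884; 3,833,884 required, 3,833,110 in favor — not approved.
Series B: 3/4 of 1375260 = 1031445; 1,031,445 required, 1,031,815 in favor — approved.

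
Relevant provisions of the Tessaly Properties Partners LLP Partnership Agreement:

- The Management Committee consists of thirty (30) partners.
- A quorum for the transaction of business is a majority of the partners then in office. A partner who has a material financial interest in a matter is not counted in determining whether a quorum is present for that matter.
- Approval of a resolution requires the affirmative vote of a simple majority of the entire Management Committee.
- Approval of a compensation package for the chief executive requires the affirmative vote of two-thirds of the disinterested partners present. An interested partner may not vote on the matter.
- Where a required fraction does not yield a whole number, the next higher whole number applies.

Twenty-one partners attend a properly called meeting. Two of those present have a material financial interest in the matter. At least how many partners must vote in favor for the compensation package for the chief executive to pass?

13

The compensation package for the chief executive requires two-thirds of the disinterested partners present (21 − 2 = 19).
2/3 of 19 = 12.67, rounded up to 13.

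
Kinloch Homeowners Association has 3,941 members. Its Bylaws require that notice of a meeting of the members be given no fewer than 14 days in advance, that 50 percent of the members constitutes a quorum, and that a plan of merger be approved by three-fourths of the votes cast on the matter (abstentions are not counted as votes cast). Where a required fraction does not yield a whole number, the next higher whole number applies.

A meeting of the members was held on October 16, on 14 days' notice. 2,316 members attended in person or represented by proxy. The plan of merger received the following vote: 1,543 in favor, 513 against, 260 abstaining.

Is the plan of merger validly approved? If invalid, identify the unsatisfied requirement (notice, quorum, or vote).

Valid — all requirements satisfied.

Notice: 14 days given; 14 required. Satisfied.
Quorum: 50% of 3,941 = 1,970.50, rounded up to 1,971; 2,316 present. Satisfied.
Vote: requires three-fourths of the votes cast (2,316 − 260 abstaining = 2,056); 3/4 of 2056 = 1542, so 1,542 needed; 1,543 in favor. Satisfied.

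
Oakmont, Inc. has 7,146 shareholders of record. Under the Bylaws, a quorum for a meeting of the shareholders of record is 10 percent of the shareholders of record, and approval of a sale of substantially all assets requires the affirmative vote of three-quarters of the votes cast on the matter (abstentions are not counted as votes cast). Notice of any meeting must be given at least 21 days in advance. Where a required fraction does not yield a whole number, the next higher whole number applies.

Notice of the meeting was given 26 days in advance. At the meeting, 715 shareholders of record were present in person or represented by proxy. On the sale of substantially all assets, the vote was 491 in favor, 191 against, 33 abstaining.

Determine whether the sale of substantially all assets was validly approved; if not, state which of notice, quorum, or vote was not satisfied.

Notice: 26 days given; 21 required. Satisfied.
Quorum: 10% of 7,146 = 714.60, rounded up to 715; 715 present. Satisfied.
Vote: requires three-fourths of the votes cast (715 − 33 abstaining = 682); 3/4 of 682 = 511.50, rounded up to 512, so 512 needed; 491 in favor. Not satisfied.

Invalid — vote requirement not satisfied.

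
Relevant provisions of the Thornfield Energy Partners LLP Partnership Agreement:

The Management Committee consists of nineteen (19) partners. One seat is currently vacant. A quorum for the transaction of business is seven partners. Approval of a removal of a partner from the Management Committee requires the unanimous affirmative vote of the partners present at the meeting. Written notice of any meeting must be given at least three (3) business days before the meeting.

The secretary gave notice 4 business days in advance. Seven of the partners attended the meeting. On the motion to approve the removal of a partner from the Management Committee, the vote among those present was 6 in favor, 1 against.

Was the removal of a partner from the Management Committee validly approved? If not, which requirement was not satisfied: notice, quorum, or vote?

Notice: 4 business days given; 3 required (4 ≥ 3). Satisfied.
Quorum: 7 present; quorum is 7. Satisfied.
Vote: the removal of a partner from the Management Committee requires the unanimous vote of the partners present (7). Unanimous means all 7, so 7 affirmative votes are needed; 6 voted in favor. Not satisfied.

Invalid — vote requirement not satisfied.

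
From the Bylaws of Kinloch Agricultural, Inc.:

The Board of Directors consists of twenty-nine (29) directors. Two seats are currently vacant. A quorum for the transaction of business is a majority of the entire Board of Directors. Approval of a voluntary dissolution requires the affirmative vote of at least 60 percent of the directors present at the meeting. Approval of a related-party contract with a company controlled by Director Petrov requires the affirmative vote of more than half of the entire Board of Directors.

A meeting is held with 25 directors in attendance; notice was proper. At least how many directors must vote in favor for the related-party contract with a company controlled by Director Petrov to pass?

The related-party contract with a company controlled by Director Petrov requires a majority of the entire Board of Directors (29).
A majority of 29 is 15.

15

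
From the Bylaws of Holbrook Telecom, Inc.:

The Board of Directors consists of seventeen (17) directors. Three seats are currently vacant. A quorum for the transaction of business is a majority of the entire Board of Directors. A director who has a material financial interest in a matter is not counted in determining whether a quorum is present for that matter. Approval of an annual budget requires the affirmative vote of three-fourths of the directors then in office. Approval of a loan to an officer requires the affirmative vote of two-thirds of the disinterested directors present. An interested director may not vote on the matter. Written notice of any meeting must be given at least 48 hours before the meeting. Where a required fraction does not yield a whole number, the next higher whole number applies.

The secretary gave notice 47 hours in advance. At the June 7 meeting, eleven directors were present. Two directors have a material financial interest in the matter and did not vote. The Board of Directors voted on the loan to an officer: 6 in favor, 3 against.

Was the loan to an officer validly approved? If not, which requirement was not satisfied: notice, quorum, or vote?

Invalid — notice requirement not satisfied.

Notice: 47 hours given; 48 required (47 < 48). Not satisfied.
Quorum: 11 present, but the 2 interested directors do not count, leaving 9. Quorum is 9. Satisfied.
Vote: the loan to an officer requires two-thirds of the disinterested directors present (11 − 2 = 9). 2/3 of 9 = 6, so 6 affirmative votes are needed; 6 voted in favor. Satisfied.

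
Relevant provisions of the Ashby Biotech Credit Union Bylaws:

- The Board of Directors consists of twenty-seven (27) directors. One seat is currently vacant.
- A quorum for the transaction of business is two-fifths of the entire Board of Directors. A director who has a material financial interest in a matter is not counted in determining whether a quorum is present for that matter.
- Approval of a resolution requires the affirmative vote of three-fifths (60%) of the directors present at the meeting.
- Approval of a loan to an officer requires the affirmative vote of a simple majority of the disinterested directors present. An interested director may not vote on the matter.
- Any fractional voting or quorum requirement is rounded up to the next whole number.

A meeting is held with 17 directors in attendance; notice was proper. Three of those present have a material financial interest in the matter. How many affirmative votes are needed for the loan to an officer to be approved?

8

The loan to an officer requires a majority of the disinterested directors present (17 − 3 = 14).
A majority of 14 is 8.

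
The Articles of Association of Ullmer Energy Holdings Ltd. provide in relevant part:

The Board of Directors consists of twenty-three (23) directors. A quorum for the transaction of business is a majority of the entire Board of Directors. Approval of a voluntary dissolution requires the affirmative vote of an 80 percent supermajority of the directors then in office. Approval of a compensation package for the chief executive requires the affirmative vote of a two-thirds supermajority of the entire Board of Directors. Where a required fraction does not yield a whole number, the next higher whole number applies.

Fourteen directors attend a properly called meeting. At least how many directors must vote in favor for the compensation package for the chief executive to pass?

16

The compensation package for the chief executive requires two-thirds of the entire Board of Directors (23).
2/3 of 23 = 15.33, rounded up to 16.
(Only 14 can vote, so the compensation package for the chief executive cannot pass at this meeting, but the required vote is still 16.)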